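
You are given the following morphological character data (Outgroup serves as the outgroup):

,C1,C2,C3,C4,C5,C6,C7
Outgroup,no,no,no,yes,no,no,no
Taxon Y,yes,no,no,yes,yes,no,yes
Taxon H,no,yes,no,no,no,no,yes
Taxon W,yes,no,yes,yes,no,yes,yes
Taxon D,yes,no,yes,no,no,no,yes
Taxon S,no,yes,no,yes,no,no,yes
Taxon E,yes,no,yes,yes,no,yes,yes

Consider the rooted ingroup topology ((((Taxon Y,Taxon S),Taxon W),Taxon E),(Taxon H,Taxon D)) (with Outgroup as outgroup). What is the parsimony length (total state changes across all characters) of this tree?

13

Map each character onto ((((Taxon Y,Taxon S),Taxon W),Taxon E),(Taxon H,Taxon D)) (rooted by Outgroup) and count the minimum state changes it requires (Fitch parsimony):
C1: 3; C2: 2; C3: 3; C4: 1; C5: 1; C6: 2; C7: 1.
Total tree length = 13.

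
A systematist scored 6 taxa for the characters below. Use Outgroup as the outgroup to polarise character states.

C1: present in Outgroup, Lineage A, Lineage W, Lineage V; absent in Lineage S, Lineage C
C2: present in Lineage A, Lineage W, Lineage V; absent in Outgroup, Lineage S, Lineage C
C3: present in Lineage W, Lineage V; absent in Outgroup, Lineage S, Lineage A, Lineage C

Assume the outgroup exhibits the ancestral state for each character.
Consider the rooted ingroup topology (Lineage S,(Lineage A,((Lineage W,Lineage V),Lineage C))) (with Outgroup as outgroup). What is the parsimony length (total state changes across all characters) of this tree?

5

Map each character onto (Lineage S,(Lineage A,((Lineage W,Lineage V),Lineage C))) (rooted by Outgroup) and count the minimum state changes it requires (Fitch parsimony):
C1: 2; C2: 2; C3: 1.
Total tree length = 5.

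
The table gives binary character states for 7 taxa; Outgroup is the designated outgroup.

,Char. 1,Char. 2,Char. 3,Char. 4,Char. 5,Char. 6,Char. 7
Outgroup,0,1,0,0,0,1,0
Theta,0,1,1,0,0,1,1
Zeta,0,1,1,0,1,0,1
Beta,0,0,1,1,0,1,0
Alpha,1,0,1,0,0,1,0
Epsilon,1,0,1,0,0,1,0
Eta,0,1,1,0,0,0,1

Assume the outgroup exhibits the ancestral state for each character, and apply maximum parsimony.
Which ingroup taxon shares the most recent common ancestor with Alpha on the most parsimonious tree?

Character polarity is set by the outgroup: the derived state is whichever differs from the outgroup's state, so for Char. 2, Char. 6 the derived state is '0', and for the remaining characters it is '1'.
Only Alpha and Epsilon show the derived state '1' for Char. 1, supporting them as a clade.
Only Alpha, Beta, and Epsilon show the derived state '0' for Char. 2, supporting them as a clade.
Char. 3 (derived state '1') is shared by all ingroup taxa — unites the whole ingroup.
Char. 4 (derived state '1') is unique to Beta (autapomorphy; uninformative for grouping).
Char. 5 (derived state '1') is unique to Zeta (autapomorphy; uninformative for grouping).
Char. 6 (derived state '0') is shared by Eta and Zeta — a synapomorphy uniting that clade.
Char. 7: derived state '1' in Eta, Theta, and Zeta only — synapomorphy for {Eta, Theta, Zeta}.
Most parsimonious ingroup topology: ((Theta,(Zeta,Eta)),(Beta,(Alpha,Epsilon))).
Alpha and Epsilon form a cherry on this tree, so they are sister taxa.

Epsilon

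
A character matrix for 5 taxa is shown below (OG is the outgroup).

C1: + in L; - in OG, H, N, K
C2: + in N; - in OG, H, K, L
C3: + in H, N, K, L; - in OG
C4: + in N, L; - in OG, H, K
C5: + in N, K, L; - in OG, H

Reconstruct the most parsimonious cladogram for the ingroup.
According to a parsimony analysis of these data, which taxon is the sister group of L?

N

The outgroup has state '-' for every character, so '+' is the derived state throughout.
C1 (derived state '+') is unique to L (autapomorphy; uninformative for grouping).
C2 (derived state '+') is unique to N (autapomorphy; uninformative for grouping).
All ingroup taxa share the derived state '+' for C3; it defines the ingroup but does not resolve relationships within it.
Only L and N show the derived state '+' for C4, supporting them as a clade.
C5: derived state '+' in K, L, and N only — synapomorphy for {K, L, N}.
Most parsimonious ingroup topology: (H,((N,L),K)).
L and N form a cherry on this tree, so they are sister taxa.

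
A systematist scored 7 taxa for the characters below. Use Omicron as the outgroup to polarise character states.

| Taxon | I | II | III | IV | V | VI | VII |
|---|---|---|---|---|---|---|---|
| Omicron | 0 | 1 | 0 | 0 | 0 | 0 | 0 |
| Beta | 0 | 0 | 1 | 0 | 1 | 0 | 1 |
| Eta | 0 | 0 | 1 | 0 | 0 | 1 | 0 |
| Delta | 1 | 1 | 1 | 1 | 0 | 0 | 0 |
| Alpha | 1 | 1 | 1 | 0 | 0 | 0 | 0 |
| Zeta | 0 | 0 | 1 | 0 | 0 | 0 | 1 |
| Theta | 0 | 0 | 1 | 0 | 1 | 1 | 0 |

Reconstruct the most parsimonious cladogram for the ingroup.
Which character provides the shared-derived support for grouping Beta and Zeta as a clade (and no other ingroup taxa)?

VII

Character polarity is set by the outgroup: the derived state is whichever differs from the outgroup's state, so for II the derived state is '0', and for the remaining characters it is '1'.
I: derived state '1' in Alpha and Delta only — synapomorphy for {Alpha, Delta}.
Only Beta, Eta, Theta, and Zeta show the derived state '0' for II, supporting them as a clade.
III (derived state '1') is shared by all ingroup taxa — unites the whole ingroup.
IV: derived state '1' in Delta only — an autapomorphy, so it tells us nothing about relationships among taxa.
V (state '1') occurs in Beta and Theta but conflicts with the nesting implied by the other characters — most parsimoniously interpreted as homoplasy.
VI: derived state '1' in Eta and Theta only — synapomorphy for {Eta, Theta}.
Only Beta and Zeta show the derived state '1' for VII, supporting them as a clade.
Most parsimonious ingroup topology: (((Beta,Zeta),(Eta,Theta)),(Delta,Alpha)).
The clade {Beta, Zeta} is supported by VII: its derived state '1' occurs in exactly those taxa and in no other taxon (including the outgroup).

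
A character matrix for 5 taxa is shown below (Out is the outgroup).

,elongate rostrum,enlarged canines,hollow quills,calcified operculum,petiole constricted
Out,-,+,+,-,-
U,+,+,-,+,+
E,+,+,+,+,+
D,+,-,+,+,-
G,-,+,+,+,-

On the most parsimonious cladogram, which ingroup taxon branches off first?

G

Character polarity is set by the outgroup: the derived state is whichever differs from the outgroup's state, so for enlarged canines, hollow quills the derived state is '-', and for the remaining characters it is '+'.
elongate rostrum: derived state '+' in D, E, and U only — synapomorphy for {D, E, U}.
enlarged canines: derived state '-' in D only — an autapomorphy, so it tells us nothing about relationships among taxa.
hollow quills (derived state '-') is unique to U (autapomorphy; uninformative for grouping).
All ingroup taxa share the derived state '+' for calcified operculum; it defines the ingroup but does not resolve relationships within it.
Only E and U show the derived state '+' for petiole constricted, supporting them as a clade.
Most parsimonious ingroup topology: (((U,E),D),G).
G is sister to the clade containing all other ingroup taxa, so it is the earliest-diverging (most basal) ingroup lineage.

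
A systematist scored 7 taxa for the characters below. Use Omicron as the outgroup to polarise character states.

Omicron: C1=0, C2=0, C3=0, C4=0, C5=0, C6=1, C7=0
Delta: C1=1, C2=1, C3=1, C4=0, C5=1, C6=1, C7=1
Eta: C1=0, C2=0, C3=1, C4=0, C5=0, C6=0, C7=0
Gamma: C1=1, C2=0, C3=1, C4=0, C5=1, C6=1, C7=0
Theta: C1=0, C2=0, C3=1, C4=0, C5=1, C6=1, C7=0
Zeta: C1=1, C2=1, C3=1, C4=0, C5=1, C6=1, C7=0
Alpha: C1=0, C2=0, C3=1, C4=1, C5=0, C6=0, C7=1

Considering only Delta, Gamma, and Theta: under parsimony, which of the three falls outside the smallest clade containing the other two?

Character polarity is set by the outgroup: the derived state is whichever differs from the outgroup's state, so for C6 the derived state is '0', and for the remaining characters it is '1'.
Only Delta, Gamma, and Zeta show the derived state '1' for C1, supporting them as a clade.
C2 (derived state '1') is shared by Delta and Zeta — a synapomorphy uniting that clade.
C3 (derived state '1') is shared by all ingroup taxa — unites the whole ingroup.
C4 (derived state '1') is unique to Alpha (autapomorphy; uninformative for grouping).
C5 (derived state '1') is shared by Delta, Gamma, Theta, and Zeta — a synapomorphy uniting that clade.
C6 (derived state '0') is shared by Alpha and Eta — a synapomorphy uniting that clade.
C7 groups Alpha and Delta, which is incompatible with the clades supported by the remaining characters; treating it as convergent (homoplasy) costs fewer steps than any alternative tree.
Most parsimonious ingroup topology: ((((Delta,Zeta),Gamma),Theta),(Eta,Alpha)).
Gamma and Delta share a more recent common ancestor with each other than either does with Theta, so Theta is the least closely related of the three.

Theta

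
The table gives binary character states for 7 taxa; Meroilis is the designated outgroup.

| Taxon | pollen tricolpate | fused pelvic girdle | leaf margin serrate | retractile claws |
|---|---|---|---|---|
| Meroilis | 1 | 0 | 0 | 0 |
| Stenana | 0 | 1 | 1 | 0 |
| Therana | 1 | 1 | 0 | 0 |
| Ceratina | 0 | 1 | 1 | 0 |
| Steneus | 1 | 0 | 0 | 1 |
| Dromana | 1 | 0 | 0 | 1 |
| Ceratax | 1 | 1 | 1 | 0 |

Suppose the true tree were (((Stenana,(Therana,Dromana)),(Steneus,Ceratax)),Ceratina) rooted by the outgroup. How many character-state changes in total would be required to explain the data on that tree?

10

Map each character onto (((Stenana,(Therana,Dromana)),(Steneus,Ceratax)),Ceratina) (rooted by Meroilis) and count the minimum state changes it requires (Fitch parsimony):
pollen tricolpate: 2; fused pelvic girdle: 3; leaf margin serrate: 3; retractile claws: 2.
Total tree length = 10.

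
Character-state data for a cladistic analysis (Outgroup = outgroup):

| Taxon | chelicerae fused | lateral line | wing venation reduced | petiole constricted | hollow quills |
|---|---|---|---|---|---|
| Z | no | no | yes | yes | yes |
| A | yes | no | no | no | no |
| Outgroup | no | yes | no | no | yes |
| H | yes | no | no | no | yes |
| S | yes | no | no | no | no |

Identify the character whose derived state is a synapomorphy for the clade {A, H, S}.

Character polarity is set by the outgroup: the derived state is whichever differs from the outgroup's state, so for lateral line, hollow quills the derived state is 'no', and for the remaining characters it is 'yes'.
Only A, H, and S show the derived state 'yes' for chelicerae fused, supporting them as a clade.
All ingroup taxa share the derived state 'no' for lateral line; it defines the ingroup but does not resolve relationships within it.
wing venation reduced: derived state 'yes' in Z only — an autapomorphy, so it tells us nothing about relationships among taxa.
petiole constricted: derived state 'yes' in Z only — an autapomorphy, so it tells us nothing about relationships among taxa.
hollow quills: derived state 'no' in A and S only — synapomorphy for {A, S}.
Most parsimonious ingroup topology: (Z,((A,S),H)).
The clade {A, H, S} is supported by chelicerae fused: its derived state 'yes' occurs in exactly those taxa and in no other taxon (including the outgroup).

chelicerae fused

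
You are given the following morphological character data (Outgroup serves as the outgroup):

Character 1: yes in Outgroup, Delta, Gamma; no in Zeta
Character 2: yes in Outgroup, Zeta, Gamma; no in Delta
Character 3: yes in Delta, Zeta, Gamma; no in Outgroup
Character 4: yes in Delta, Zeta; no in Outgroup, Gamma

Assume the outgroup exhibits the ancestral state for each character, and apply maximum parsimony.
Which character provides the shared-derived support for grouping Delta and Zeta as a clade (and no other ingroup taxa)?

Character polarity is set by the outgroup: the derived state is whichever differs from the outgroup's state, so for Character 1, Character 2 the derived state is 'no', and for the remaining characters it is 'yes'.
Character 1: derived state 'no' in Zeta only — an autapomorphy, so it tells us nothing about relationships among taxa.
Character 2 (derived state 'no') is unique to Delta (autapomorphy; uninformative for grouping).
All ingroup taxa share the derived state 'yes' for Character 3; it defines the ingroup but does not resolve relationships within it.
Character 4: derived state 'yes' in Delta and Zeta only — synapomorphy for {Delta, Zeta}.
Most parsimonious ingroup topology: ((Delta,Zeta),Gamma).
The clade {Delta, Zeta} is supported by Character 4: its derived state 'yes' occurs in exactly those taxa and in no other taxon (including the outgroup).

Character 4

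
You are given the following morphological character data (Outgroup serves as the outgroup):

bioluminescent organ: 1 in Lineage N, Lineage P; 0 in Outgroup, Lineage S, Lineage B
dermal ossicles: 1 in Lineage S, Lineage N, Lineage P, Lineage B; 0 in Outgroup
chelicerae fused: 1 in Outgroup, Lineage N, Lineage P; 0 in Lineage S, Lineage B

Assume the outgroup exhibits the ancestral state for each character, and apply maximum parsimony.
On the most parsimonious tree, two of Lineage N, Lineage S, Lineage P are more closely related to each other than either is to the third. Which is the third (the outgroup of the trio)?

Character polarity is set by the outgroup: the derived state is whichever differs from the outgroup's state, so for chelicerae fused the derived state is '0', and for the remaining characters it is '1'.
Only Lineage N and Lineage P show the derived state '1' for bioluminescent organ, supporting them as a clade.
All ingroup taxa share the derived state '1' for dermal ossicles; it defines the ingroup but does not resolve relationships within it.
Only Lineage B and Lineage S show the derived state '0' for chelicerae fused, supporting them as a clade.
Most parsimonious ingroup topology: ((Lineage S,Lineage B),(Lineage N,Lineage P)).
Lineage N and Lineage P share a more recent common ancestor with each other than either does with Lineage S, so Lineage S is the least closely related of the three.

Lineage S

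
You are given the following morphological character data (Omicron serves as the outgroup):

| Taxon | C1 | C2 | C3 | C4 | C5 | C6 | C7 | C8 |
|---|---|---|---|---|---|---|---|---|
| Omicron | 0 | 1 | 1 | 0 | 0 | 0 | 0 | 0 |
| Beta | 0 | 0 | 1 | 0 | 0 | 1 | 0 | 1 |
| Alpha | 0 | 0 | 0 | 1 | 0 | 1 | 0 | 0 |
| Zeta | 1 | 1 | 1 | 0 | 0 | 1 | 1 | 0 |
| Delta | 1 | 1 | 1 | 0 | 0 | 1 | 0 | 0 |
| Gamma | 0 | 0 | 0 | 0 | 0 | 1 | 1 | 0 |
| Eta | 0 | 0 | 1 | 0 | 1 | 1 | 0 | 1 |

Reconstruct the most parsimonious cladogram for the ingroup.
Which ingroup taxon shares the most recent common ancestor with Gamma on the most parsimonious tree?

Character polarity is set by the outgroup: the derived state is whichever differs from the outgroup's state, so for C2, C3 the derived state is '0', and for the remaining characters it is '1'.
C1 (derived state '1') is shared by Delta and Zeta — a synapomorphy uniting that clade.
C2 (derived state '0') is shared by Alpha, Beta, Eta, and Gamma — a synapomorphy uniting that clade.
C3 (derived state '0') is shared by Alpha and Gamma — a synapomorphy uniting that clade.
C4 (derived state '1') is unique to Alpha (autapomorphy; uninformative for grouping).
C5 (derived state '1') is unique to Eta (autapomorphy; uninformative for grouping).
C6 (derived state '1') is shared by all ingroup taxa — unites the whole ingroup.
C7 groups Gamma and Zeta, which is incompatible with the clades supported by the remaining characters; treating it as convergent (homoplasy) costs fewer steps than any alternative tree.
C8: derived state '1' in Beta and Eta only — synapomorphy for {Beta, Eta}.
Most parsimonious ingroup topology: (((Beta,Eta),(Alpha,Gamma)),(Zeta,Delta)).
Gamma and Alpha form a cherry on this tree, so they are sister taxa.

Alpha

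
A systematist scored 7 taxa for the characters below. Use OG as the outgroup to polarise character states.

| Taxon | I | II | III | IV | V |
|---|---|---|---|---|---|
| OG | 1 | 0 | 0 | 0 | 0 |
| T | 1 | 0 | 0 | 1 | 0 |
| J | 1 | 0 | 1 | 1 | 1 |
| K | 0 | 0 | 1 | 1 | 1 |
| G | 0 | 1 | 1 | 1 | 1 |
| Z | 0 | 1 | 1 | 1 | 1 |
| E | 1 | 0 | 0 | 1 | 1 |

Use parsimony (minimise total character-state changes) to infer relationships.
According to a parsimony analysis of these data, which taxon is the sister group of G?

Z

Character polarity is set by the outgroup: the derived state is whichever differs from the outgroup's state, so for I the derived state is '0', and for the remaining characters it is '1'.
I: derived state '0' in G, K, and Z only — synapomorphy for {G, K, Z}.
II: derived state '1' in G and Z only — synapomorphy for {G, Z}.
III: derived state '1' in G, J, K, and Z only — synapomorphy for {G, J, K, Z}.
IV (derived state '1') is shared by all ingroup taxa — unites the whole ingroup.
V (derived state '1') is shared by E, G, J, K, and Z — a synapomorphy uniting that clade.
Most parsimonious ingroup topology: (T,((J,(K,(G,Z))),E)).
G and Z form a cherry on this tree, so they are sister taxa.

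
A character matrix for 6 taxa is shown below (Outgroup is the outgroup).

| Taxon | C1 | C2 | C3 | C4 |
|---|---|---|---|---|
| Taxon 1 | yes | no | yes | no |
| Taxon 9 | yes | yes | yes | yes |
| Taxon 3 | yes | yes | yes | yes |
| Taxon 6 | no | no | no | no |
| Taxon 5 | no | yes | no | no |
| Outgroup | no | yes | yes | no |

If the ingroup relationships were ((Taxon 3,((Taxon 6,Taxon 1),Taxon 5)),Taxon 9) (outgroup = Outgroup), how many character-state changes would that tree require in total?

8

Map each character onto ((Taxon 3,((Taxon 6,Taxon 1),Taxon 5)),Taxon 9) (rooted by Outgroup) and count the minimum state changes it requires (Fitch parsimony):
C1: 3; C2: 1; C3: 2; C4: 2.
Total tree length = 8.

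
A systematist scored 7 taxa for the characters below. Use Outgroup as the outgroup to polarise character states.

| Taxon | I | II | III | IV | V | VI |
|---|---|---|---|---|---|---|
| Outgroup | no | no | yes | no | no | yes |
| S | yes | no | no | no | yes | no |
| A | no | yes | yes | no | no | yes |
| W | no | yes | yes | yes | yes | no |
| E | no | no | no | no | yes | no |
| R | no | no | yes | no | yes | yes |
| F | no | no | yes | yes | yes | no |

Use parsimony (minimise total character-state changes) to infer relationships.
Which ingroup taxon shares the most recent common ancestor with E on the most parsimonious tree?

S

Character polarity is set by the outgroup: the derived state is whichever differs from the outgroup's state, so for III, VI the derived state is 'no', and for the remaining characters it is 'yes'.
I (derived state 'yes') is unique to S (autapomorphy; uninformative for grouping).
II (state 'yes') occurs in A and W but conflicts with the nesting implied by the other characters — most parsimoniously interpreted as homoplasy.
Only E and S show the derived state 'no' for III, supporting them as a clade.
Only F and W show the derived state 'yes' for IV, supporting them as a clade.
V (derived state 'yes') is shared by E, F, R, S, and W — a synapomorphy uniting that clade.
VI: derived state 'no' in E, F, S, and W only — synapomorphy for {E, F, S, W}.
Most parsimonious ingroup topology: ((((S,E),(W,F)),R),A).
E and S form a cherry on this tree, so they are sister taxa.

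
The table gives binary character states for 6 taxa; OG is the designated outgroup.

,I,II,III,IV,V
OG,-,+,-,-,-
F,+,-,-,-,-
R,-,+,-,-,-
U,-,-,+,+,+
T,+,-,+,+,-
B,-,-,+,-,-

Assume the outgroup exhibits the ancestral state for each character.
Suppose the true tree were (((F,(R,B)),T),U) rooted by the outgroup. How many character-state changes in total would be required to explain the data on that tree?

Map each character onto (((F,(R,B)),T),U) (rooted by OG) and count the minimum state changes it requires (Fitch parsimony):
I: 2; II: 2; III: 3; IV: 2; V: 1.
Total tree length = 10.

10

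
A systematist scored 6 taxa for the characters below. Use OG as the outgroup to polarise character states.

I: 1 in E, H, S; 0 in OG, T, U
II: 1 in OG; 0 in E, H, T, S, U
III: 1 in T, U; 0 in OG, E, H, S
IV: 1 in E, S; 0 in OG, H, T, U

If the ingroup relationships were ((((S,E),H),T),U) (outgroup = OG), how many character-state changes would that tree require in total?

Map each character onto ((((S,E),H),T),U) (rooted by OG) and count the minimum state changes it requires (Fitch parsimony):
I: 1; II: 1; III: 2; IV: 1.
Total tree length = 5.

5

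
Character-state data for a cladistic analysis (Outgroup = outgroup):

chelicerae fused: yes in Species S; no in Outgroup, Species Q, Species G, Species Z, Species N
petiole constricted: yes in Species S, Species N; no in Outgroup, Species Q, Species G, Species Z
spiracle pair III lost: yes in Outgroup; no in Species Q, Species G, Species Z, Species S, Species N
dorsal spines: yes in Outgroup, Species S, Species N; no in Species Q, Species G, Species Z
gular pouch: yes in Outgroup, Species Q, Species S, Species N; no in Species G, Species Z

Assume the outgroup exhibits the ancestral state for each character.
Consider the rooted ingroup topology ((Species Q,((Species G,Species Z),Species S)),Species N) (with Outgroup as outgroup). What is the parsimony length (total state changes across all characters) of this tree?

Map each character onto ((Species Q,((Species G,Species Z),Species S)),Species N) (rooted by Outgroup) and count the minimum state changes it requires (Fitch parsimony):
chelicerae fused: 1; petiole constricted: 2; spiracle pair III lost: 1; dorsal spines: 2; gular pouch: 1.
Total tree length = 7.

7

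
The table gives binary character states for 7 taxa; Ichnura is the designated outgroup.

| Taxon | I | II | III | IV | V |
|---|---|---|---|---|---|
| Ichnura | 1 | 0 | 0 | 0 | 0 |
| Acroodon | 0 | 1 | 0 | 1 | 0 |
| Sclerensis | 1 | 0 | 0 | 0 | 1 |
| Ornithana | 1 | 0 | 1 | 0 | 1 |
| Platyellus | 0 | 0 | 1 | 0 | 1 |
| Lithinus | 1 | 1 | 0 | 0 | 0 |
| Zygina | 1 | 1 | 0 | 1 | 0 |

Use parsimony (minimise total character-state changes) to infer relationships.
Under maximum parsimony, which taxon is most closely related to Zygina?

Acroodon

Character polarity is set by the outgroup: the derived state is whichever differs from the outgroup's state, so for I the derived state is '0', and for the remaining characters it is '1'.
I groups Acroodon and Platyellus, which is incompatible with the clades supported by the remaining characters; treating it as convergent (homoplasy) costs fewer steps than any alternative tree.
II (derived state '1') is shared by Acroodon, Lithinus, and Zygina — a synapomorphy uniting that clade.
Only Ornithana and Platyellus show the derived state '1' for III, supporting them as a clade.
IV (derived state '1') is shared by Acroodon and Zygina — a synapomorphy uniting that clade.
V: derived state '1' in Ornithana, Platyellus, and Sclerensis only — synapomorphy for {Ornithana, Platyellus, Sclerensis}.
Most parsimonious ingroup topology: (((Acroodon,Zygina),Lithinus),(Sclerensis,(Ornithana,Platyellus))).
Zygina and Acroodon form a cherry on this tree, so they are sister taxa.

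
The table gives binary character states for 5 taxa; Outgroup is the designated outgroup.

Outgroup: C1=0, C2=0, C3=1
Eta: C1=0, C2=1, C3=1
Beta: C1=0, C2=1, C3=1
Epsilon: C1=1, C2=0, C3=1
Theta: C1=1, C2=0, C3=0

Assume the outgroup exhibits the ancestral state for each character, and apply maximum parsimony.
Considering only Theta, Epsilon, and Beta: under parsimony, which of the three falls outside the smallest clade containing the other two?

Character polarity is set by the outgroup: the derived state is whichever differs from the outgroup's state, so for C3 the derived state is '0', and for the remaining characters it is '1'.
Only Epsilon and Theta show the derived state '1' for C1, supporting them as a clade.
C2: derived state '1' in Beta and Eta only — synapomorphy for {Beta, Eta}.
C3: derived state '0' in Theta only — an autapomorphy, so it tells us nothing about relationships among taxa.
Most parsimonious ingroup topology: ((Eta,Beta),(Epsilon,Theta)).
Theta and Epsilon share a more recent common ancestor with each other than either does with Beta, so Beta is the least closely related of the three.

Beta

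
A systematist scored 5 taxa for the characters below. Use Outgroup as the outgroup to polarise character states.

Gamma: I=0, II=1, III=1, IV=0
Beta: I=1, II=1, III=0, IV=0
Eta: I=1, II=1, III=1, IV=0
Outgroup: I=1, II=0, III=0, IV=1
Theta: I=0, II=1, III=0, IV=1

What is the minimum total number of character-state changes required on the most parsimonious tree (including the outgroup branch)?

5

Character polarity is set by the outgroup: the derived state is whichever differs from the outgroup's state, so for I, IV the derived state is '0', and for the remaining characters it is '1'.
I (state '0') occurs in Gamma and Theta but conflicts with the nesting implied by the other characters — most parsimoniously interpreted as homoplasy.
All ingroup taxa share the derived state '1' for II; it defines the ingroup but does not resolve relationships within it.
III: derived state '1' in Eta and Gamma only — synapomorphy for {Eta, Gamma}.
Only Beta, Eta, and Gamma show the derived state '0' for IV, supporting them as a clade.
Most parsimonious ingroup topology: (((Eta,Gamma),Beta),Theta).
Changes per character on this tree: I: 2; II: 1; III: 1; IV: 1.
Total = 5.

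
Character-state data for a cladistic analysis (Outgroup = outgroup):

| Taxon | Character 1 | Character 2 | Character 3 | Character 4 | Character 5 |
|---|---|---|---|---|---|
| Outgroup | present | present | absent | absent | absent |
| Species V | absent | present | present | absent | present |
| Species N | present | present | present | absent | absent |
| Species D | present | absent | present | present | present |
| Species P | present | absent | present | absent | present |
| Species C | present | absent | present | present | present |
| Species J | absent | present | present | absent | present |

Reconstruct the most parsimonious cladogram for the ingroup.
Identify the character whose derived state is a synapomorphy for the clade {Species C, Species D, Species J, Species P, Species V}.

Character polarity is set by the outgroup: the derived state is whichever differs from the outgroup's state, so for Character 1, Character 2 the derived state is 'absent', and for the remaining characters it is 'present'.
Character 1 (derived state 'absent') is shared by Species J and Species V — a synapomorphy uniting that clade.
Character 2 (derived state 'absent') is shared by Species C, Species D, and Species P — a synapomorphy uniting that clade.
All ingroup taxa share the derived state 'present' for Character 3; it defines the ingroup but does not resolve relationships within it.
Character 4 (derived state 'present') is shared by Species C and Species D — a synapomorphy uniting that clade.
Character 5 (derived state 'present') is shared by Species C, Species D, Species J, Species P, and Species V — a synapomorphy uniting that clade.
Most parsimonious ingroup topology: (((Species V,Species J),((Species D,Species C),Species P)),Species N).
The clade {Species C, Species D, Species J, Species P, Species V} is supported by Character 5: its derived state 'present' occurs in exactly those taxa and in no other taxon (including the outgroup).

Character 5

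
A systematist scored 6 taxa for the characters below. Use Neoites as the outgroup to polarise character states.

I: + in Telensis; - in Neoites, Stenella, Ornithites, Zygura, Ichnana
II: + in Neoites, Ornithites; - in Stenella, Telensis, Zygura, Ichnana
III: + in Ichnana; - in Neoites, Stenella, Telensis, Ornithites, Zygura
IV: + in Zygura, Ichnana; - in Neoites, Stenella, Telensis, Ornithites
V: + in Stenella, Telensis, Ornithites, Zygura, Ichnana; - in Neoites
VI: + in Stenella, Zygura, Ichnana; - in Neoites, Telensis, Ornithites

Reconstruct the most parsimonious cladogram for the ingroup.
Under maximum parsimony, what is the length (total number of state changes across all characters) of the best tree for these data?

6

Character polarity is set by the outgroup: the derived state is whichever differs from the outgroup's state, so for II the derived state is '-', and for the remaining characters it is '+'.
I: derived state '+' in Telensis only — an autapomorphy, so it tells us nothing about relationships among taxa.
II (derived state '-') is shared by Ichnana, Stenella, Telensis, and Zygura — a synapomorphy uniting that clade.
III (derived state '+') is unique to Ichnana (autapomorphy; uninformative for grouping).
Only Ichnana and Zygura show the derived state '+' for IV, supporting them as a clade.
All ingroup taxa share the derived state '+' for V; it defines the ingroup but does not resolve relationships within it.
Only Ichnana, Stenella, and Zygura show the derived state '+' for VI, supporting them as a clade.
Most parsimonious ingroup topology: (((Stenella,(Zygura,Ichnana)),Telensis),Ornithites).
Changes per character on this tree: I: 1; II: 1; III: 1; IV: 1; V: 1; VI: 1.
Total = 6.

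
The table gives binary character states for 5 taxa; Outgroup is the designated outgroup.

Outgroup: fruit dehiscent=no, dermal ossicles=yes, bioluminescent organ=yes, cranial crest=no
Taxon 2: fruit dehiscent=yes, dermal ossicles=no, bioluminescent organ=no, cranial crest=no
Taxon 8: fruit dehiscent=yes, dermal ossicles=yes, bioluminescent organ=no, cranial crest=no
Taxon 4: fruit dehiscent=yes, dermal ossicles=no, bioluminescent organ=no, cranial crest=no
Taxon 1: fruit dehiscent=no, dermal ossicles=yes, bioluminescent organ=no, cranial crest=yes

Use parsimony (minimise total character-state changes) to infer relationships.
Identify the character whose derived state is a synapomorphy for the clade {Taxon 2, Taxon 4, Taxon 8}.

fruit dehiscent

Character polarity is set by the outgroup: the derived state is whichever differs from the outgroup's state, so for dermal ossicles, bioluminescent organ the derived state is 'no', and for the remaining characters it is 'yes'.
Only Taxon 2, Taxon 4, and Taxon 8 show the derived state 'yes' for fruit dehiscent, supporting them as a clade.
dermal ossicles (derived state 'no') is shared by Taxon 2 and Taxon 4 — a synapomorphy uniting that clade.
All ingroup taxa share the derived state 'no' for bioluminescent organ; it defines the ingroup but does not resolve relationships within it.
cranial crest: derived state 'yes' in Taxon 1 only — an autapomorphy, so it tells us nothing about relationships among taxa.
Most parsimonious ingroup topology: (((Taxon 2,Taxon 4),Taxon 8),Taxon 1).
The clade {Taxon 2, Taxon 4, Taxon 8} is supported by fruit dehiscent: its derived state 'yes' occurs in exactly those taxa and in no other taxon (including the outgroup).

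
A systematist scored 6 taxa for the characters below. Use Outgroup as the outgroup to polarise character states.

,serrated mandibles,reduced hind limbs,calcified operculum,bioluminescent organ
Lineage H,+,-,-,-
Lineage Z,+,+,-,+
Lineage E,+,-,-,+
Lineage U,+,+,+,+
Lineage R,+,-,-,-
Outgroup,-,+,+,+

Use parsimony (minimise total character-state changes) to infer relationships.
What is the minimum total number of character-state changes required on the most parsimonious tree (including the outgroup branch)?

Character polarity is set by the outgroup: the derived state is whichever differs from the outgroup's state, so for reduced hind limbs, calcified operculum, bioluminescent organ the derived state is '-', and for the remaining characters it is '+'.
All ingroup taxa share the derived state '+' for serrated mandibles; it defines the ingroup but does not resolve relationships within it.
reduced hind limbs (derived state '-') is shared by Lineage E, Lineage H, and Lineage R — a synapomorphy uniting that clade.
calcified operculum: derived state '-' in Lineage E, Lineage H, Lineage R, and Lineage Z only — synapomorphy for {Lineage E, Lineage H, Lineage R, Lineage Z}.
bioluminescent organ (derived state '-') is shared by Lineage H and Lineage R — a synapomorphy uniting that clade.
Most parsimonious ingroup topology: ((Lineage Z,((Lineage H,Lineage R),Lineage E)),Lineage U).
Changes per character on this tree: serrated mandibles: 1; reduced hind limbs: 1; calcified operculum: 1; bioluminescent organ: 1.
Total = 4.

4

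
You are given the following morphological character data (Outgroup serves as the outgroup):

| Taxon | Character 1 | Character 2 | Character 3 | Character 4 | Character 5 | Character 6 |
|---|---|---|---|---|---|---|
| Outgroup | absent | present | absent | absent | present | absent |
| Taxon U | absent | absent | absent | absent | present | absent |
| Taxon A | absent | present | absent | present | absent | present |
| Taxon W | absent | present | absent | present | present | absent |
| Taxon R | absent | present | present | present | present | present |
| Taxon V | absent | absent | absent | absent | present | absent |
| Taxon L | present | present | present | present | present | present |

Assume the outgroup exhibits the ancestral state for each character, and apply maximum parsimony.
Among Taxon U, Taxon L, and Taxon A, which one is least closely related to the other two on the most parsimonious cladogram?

Character polarity is set by the outgroup: the derived state is whichever differs from the outgroup's state, so for Character 2, Character 5 the derived state is 'absent', and for the remaining characters it is 'present'.
Character 1: derived state 'present' in Taxon L only — an autapomorphy, so it tells us nothing about relationships among taxa.
Character 2: derived state 'absent' in Taxon U and Taxon V only — synapomorphy for {Taxon U, Taxon V}.
Character 3 (derived state 'present') is shared by Taxon L and Taxon R — a synapomorphy uniting that clade.
Only Taxon A, Taxon L, Taxon R, and Taxon W show the derived state 'present' for Character 4, supporting them as a clade.
Character 5: derived state 'absent' in Taxon A only — an autapomorphy, so it tells us nothing about relationships among taxa.
Character 6 (derived state 'present') is shared by Taxon A, Taxon L, and Taxon R — a synapomorphy uniting that clade.
Most parsimonious ingroup topology: ((Taxon U,Taxon V),((Taxon A,(Taxon R,Taxon L)),Taxon W)).
Taxon A and Taxon L share a more recent common ancestor with each other than either does with Taxon U, so Taxon U is the least closely related of the three.

Taxon U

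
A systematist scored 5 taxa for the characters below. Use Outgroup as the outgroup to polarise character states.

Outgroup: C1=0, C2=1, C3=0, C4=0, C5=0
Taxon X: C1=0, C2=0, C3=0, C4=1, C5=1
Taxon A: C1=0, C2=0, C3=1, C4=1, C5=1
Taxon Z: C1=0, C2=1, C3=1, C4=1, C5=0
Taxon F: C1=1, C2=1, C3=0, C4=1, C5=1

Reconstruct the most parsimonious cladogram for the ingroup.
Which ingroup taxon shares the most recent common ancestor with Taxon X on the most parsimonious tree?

Character polarity is set by the outgroup: the derived state is whichever differs from the outgroup's state, so for C2 the derived state is '0', and for the remaining characters it is '1'.
C1 (derived state '1') is unique to Taxon F (autapomorphy; uninformative for grouping).
C2: derived state '0' in Taxon A and Taxon X only — synapomorphy for {Taxon A, Taxon X}.
C3 (state '1') occurs in Taxon A and Taxon Z but conflicts with the nesting implied by the other characters — most parsimoniously interpreted as homoplasy.
All ingroup taxa share the derived state '1' for C4; it defines the ingroup but does not resolve relationships within it.
C5 (derived state '1') is shared by Taxon A, Taxon F, and Taxon X — a synapomorphy uniting that clade.
Most parsimonious ingroup topology: (((Taxon X,Taxon A),Taxon F),Taxon Z).
Taxon X and Taxon A form a cherry on this tree, so they are sister taxa.

Taxon A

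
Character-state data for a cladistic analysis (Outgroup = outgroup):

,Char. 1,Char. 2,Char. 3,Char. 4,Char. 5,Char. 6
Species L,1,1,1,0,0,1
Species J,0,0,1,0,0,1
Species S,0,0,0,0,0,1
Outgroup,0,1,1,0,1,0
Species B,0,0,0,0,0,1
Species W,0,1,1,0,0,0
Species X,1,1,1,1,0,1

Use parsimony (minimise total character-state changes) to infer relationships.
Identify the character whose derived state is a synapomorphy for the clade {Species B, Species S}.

Character polarity is set by the outgroup: the derived state is whichever differs from the outgroup's state, so for Char. 2, Char. 3, Char. 5 the derived state is '0', and for the remaining characters it is '1'.
Only Species L and Species X show the derived state '1' for Char. 1, supporting them as a clade.
Only Species B, Species J, and Species S show the derived state '0' for Char. 2, supporting them as a clade.
Only Species B and Species S show the derived state '0' for Char. 3, supporting them as a clade.
Char. 4 (derived state '1') is unique to Species X (autapomorphy; uninformative for grouping).
All ingroup taxa share the derived state '0' for Char. 5; it defines the ingroup but does not resolve relationships within it.
Char. 6 (derived state '1') is shared by Species B, Species J, Species L, Species S, and Species X — a synapomorphy uniting that clade.
Most parsimonious ingroup topology: (Species W,(((Species B,Species S),Species J),(Species L,Species X))).
The clade {Species B, Species S} is supported by Char. 3: its derived state '0' occurs in exactly those taxa and in no other taxon (including the outgroup).

Char. 3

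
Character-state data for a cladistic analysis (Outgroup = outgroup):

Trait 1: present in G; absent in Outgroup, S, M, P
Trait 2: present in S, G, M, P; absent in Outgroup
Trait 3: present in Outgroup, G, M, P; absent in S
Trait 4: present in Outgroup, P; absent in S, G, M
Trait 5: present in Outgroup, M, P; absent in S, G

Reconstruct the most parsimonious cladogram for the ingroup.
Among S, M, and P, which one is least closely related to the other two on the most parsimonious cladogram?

P

Character polarity is set by the outgroup: the derived state is whichever differs from the outgroup's state, so for Trait 3, Trait 4, Trait 5 the derived state is 'absent', and for the remaining characters it is 'present'.
Trait 1: derived state 'present' in G only — an autapomorphy, so it tells us nothing about relationships among taxa.
All ingroup taxa share the derived state 'present' for Trait 2; it defines the ingroup but does not resolve relationships within it.
Trait 3: derived state 'absent' in S only — an autapomorphy, so it tells us nothing about relationships among taxa.
Trait 4: derived state 'absent' in G, M, and S only — synapomorphy for {G, M, S}.
Only G and S show the derived state 'absent' for Trait 5, supporting them as a clade.
Most parsimonious ingroup topology: (((S,G),M),P).
M and S share a more recent common ancestor with each other than either does with P, so P is the least closely related of the three.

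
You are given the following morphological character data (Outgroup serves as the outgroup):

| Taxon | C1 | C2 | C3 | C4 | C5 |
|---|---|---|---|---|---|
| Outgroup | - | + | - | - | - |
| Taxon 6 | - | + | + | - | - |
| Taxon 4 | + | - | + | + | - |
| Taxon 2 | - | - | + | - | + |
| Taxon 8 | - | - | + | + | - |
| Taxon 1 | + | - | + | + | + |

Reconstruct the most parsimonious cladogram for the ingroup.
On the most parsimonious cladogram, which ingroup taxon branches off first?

Taxon 6

Character polarity is set by the outgroup: the derived state is whichever differs from the outgroup's state, so for C2 the derived state is '-', and for the remaining characters it is '+'.
Only Taxon 1 and Taxon 4 show the derived state '+' for C1, supporting them as a clade.
Only Taxon 1, Taxon 2, Taxon 4, and Taxon 8 show the derived state '-' for C2, supporting them as a clade.
C3 (derived state '+') is shared by all ingroup taxa — unites the whole ingroup.
C4 (derived state '+') is shared by Taxon 1, Taxon 4, and Taxon 8 — a synapomorphy uniting that clade.
C5 (state '+') occurs in Taxon 1 and Taxon 2 but conflicts with the nesting implied by the other characters — most parsimoniously interpreted as homoplasy.
Most parsimonious ingroup topology: (Taxon 6,(((Taxon 4,Taxon 1),Taxon 8),Taxon 2)).
Taxon 6 is sister to the clade containing all other ingroup taxa, so it is the earliest-diverging (most basal) ingroup lineage.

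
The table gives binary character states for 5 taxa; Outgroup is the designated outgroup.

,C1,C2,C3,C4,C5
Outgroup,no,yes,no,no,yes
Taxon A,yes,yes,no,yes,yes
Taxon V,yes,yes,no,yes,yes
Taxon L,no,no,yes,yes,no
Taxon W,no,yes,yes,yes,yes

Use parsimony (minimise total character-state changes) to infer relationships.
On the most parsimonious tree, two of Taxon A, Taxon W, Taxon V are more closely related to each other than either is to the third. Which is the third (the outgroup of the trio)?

Taxon W

Character polarity is set by the outgroup: the derived state is whichever differs from the outgroup's state, so for C2, C5 the derived state is 'no', and for the remaining characters it is 'yes'.
C1: derived state 'yes' in Taxon A and Taxon V only — synapomorphy for {Taxon A, Taxon V}.
C2: derived state 'no' in Taxon L only — an autapomorphy, so it tells us nothing about relationships among taxa.
C3 (derived state 'yes') is shared by Taxon L and Taxon W — a synapomorphy uniting that clade.
C4 (derived state 'yes') is shared by all ingroup taxa — unites the whole ingroup.
C5 (derived state 'no') is unique to Taxon L (autapomorphy; uninformative for grouping).
Most parsimonious ingroup topology: ((Taxon A,Taxon V),(Taxon L,Taxon W)).
Taxon V and Taxon A share a more recent common ancestor with each other than either does with Taxon W, so Taxon W is the least closely related of the three.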